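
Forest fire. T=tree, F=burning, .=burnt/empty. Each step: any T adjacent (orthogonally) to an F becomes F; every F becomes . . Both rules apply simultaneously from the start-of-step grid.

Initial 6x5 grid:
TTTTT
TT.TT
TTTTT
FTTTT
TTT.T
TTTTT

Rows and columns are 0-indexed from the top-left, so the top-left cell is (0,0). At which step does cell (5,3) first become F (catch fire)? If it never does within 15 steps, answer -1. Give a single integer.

Step 1: cell (5,3)='T' (+3 fires, +1 burnt)
Step 2: cell (5,3)='T' (+5 fires, +3 burnt)
Step 3: cell (5,3)='T' (+6 fires, +5 burnt)
Step 4: cell (5,3)='T' (+4 fires, +6 burnt)
Step 5: cell (5,3)='F' (+5 fires, +4 burnt)
  -> target ignites at step 5
Step 6: cell (5,3)='.' (+3 fires, +5 burnt)
Step 7: cell (5,3)='.' (+1 fires, +3 burnt)
Step 8: cell (5,3)='.' (+0 fires, +1 burnt)
  fire out at step 8

5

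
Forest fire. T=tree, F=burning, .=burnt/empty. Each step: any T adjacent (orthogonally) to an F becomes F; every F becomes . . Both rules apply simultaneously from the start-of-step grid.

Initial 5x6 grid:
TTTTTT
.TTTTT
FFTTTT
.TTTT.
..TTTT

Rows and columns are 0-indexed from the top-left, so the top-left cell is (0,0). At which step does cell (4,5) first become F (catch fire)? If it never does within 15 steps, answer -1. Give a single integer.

Step 1: cell (4,5)='T' (+3 fires, +2 burnt)
Step 2: cell (4,5)='T' (+4 fires, +3 burnt)
Step 3: cell (4,5)='T' (+6 fires, +4 burnt)
Step 4: cell (4,5)='T' (+5 fires, +6 burnt)
Step 5: cell (4,5)='T' (+3 fires, +5 burnt)
Step 6: cell (4,5)='F' (+2 fires, +3 burnt)
  -> target ignites at step 6
Step 7: cell (4,5)='.' (+0 fires, +2 burnt)
  fire out at step 7

6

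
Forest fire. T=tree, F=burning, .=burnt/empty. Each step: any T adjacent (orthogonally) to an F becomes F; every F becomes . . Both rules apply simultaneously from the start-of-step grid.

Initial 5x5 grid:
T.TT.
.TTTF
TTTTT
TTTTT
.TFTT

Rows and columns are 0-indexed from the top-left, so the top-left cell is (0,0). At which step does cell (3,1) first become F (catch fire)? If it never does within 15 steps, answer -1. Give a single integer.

Step 1: cell (3,1)='T' (+5 fires, +2 burnt)
Step 2: cell (3,1)='F' (+8 fires, +5 burnt)
  -> target ignites at step 2
Step 3: cell (3,1)='.' (+4 fires, +8 burnt)
Step 4: cell (3,1)='.' (+1 fires, +4 burnt)
Step 5: cell (3,1)='.' (+0 fires, +1 burnt)
  fire out at step 5

2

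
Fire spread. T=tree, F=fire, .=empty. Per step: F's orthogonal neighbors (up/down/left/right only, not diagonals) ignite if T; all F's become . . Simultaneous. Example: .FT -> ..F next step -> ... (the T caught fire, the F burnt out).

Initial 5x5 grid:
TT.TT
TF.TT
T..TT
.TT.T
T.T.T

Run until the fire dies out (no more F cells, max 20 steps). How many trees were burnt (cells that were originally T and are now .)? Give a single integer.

Step 1: +2 fires, +1 burnt (F count now 2)
Step 2: +2 fires, +2 burnt (F count now 2)
Step 3: +0 fires, +2 burnt (F count now 0)
Fire out after step 3
Initially T: 16, now '.': 13
Total burnt (originally-T cells now '.'): 4

Answer: 4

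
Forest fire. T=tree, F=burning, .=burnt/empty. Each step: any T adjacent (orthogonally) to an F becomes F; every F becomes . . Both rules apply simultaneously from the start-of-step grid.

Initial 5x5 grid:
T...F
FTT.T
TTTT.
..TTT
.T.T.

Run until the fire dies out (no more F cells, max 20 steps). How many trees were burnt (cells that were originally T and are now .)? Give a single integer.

Step 1: +4 fires, +2 burnt (F count now 4)
Step 2: +2 fires, +4 burnt (F count now 2)
Step 3: +1 fires, +2 burnt (F count now 1)
Step 4: +2 fires, +1 burnt (F count now 2)
Step 5: +1 fires, +2 burnt (F count now 1)
Step 6: +2 fires, +1 burnt (F count now 2)
Step 7: +0 fires, +2 burnt (F count now 0)
Fire out after step 7
Initially T: 13, now '.': 24
Total burnt (originally-T cells now '.'): 12

Answer: 12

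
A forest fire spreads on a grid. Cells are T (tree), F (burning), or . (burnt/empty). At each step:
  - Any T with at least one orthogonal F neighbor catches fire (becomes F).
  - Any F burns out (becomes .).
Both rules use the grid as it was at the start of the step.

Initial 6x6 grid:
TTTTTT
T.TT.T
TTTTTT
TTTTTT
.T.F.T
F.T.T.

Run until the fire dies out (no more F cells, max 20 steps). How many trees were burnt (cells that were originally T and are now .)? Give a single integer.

Answer: 24

Derivation:
Step 1: +1 fires, +2 burnt (F count now 1)
Step 2: +3 fires, +1 burnt (F count now 3)
Step 3: +5 fires, +3 burnt (F count now 5)
Step 4: +7 fires, +5 burnt (F count now 7)
Step 5: +4 fires, +7 burnt (F count now 4)
Step 6: +3 fires, +4 burnt (F count now 3)
Step 7: +1 fires, +3 burnt (F count now 1)
Step 8: +0 fires, +1 burnt (F count now 0)
Fire out after step 8
Initially T: 26, now '.': 34
Total burnt (originally-T cells now '.'): 24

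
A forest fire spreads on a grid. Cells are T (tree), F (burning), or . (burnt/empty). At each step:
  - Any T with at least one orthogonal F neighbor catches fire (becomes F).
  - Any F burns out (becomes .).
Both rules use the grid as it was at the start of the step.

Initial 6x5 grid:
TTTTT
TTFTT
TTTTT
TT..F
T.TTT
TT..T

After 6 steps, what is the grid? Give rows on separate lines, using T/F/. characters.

Step 1: 6 trees catch fire, 2 burn out
  TTFTT
  TF.FT
  TTFTF
  TT...
  T.TTF
  TT..T
Step 2: 8 trees catch fire, 6 burn out
  TF.FT
  F...F
  TF.F.
  TT...
  T.TF.
  TT..F
Step 3: 5 trees catch fire, 8 burn out
  F...F
  .....
  F....
  TF...
  T.F..
  TT...
Step 4: 1 trees catch fire, 5 burn out
  .....
  .....
  .....
  F....
  T....
  TT...
Step 5: 1 trees catch fire, 1 burn out
  .....
  .....
  .....
  .....
  F....
  TT...
Step 6: 1 trees catch fire, 1 burn out
  .....
  .....
  .....
  .....
  .....
  FT...

.....
.....
.....
.....
.....
FT...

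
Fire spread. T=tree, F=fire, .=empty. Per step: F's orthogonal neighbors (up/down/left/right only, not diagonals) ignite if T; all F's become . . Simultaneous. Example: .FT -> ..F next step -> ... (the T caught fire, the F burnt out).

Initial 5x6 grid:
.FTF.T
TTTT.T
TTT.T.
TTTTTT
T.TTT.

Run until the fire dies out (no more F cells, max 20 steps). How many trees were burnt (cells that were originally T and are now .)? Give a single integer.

Answer: 19

Derivation:
Step 1: +3 fires, +2 burnt (F count now 3)
Step 2: +3 fires, +3 burnt (F count now 3)
Step 3: +3 fires, +3 burnt (F count now 3)
Step 4: +2 fires, +3 burnt (F count now 2)
Step 5: +3 fires, +2 burnt (F count now 3)
Step 6: +2 fires, +3 burnt (F count now 2)
Step 7: +3 fires, +2 burnt (F count now 3)
Step 8: +0 fires, +3 burnt (F count now 0)
Fire out after step 8
Initially T: 21, now '.': 28
Total burnt (originally-T cells now '.'): 19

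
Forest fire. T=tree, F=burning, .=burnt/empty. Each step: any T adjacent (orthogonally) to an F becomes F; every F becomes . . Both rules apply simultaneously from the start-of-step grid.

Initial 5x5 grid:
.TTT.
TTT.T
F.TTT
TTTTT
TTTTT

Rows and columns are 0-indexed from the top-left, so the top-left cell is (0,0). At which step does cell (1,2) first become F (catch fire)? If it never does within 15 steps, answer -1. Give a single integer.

Step 1: cell (1,2)='T' (+2 fires, +1 burnt)
Step 2: cell (1,2)='T' (+3 fires, +2 burnt)
Step 3: cell (1,2)='F' (+4 fires, +3 burnt)
  -> target ignites at step 3
Step 4: cell (1,2)='.' (+4 fires, +4 burnt)
Step 5: cell (1,2)='.' (+4 fires, +4 burnt)
Step 6: cell (1,2)='.' (+2 fires, +4 burnt)
Step 7: cell (1,2)='.' (+1 fires, +2 burnt)
Step 8: cell (1,2)='.' (+0 fires, +1 burnt)
  fire out at step 8

3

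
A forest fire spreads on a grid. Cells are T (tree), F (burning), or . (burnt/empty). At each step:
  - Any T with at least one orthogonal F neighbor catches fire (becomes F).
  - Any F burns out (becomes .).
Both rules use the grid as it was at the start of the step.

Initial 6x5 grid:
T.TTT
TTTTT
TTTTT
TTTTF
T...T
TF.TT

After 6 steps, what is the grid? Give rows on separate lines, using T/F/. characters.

Step 1: 4 trees catch fire, 2 burn out
  T.TTT
  TTTTT
  TTTTF
  TTTF.
  T...F
  F..TT
Step 2: 5 trees catch fire, 4 burn out
  T.TTT
  TTTTF
  TTTF.
  TTF..
  F....
  ...TF
Step 3: 6 trees catch fire, 5 burn out
  T.TTF
  TTTF.
  TTF..
  FF...
  .....
  ...F.
Step 4: 4 trees catch fire, 6 burn out
  T.TF.
  TTF..
  FF...
  .....
  .....
  .....
Step 5: 3 trees catch fire, 4 burn out
  T.F..
  FF...
  .....
  .....
  .....
  .....
Step 6: 1 trees catch fire, 3 burn out
  F....
  .....
  .....
  .....
  .....
  .....

F....
.....
.....
.....
.....
.....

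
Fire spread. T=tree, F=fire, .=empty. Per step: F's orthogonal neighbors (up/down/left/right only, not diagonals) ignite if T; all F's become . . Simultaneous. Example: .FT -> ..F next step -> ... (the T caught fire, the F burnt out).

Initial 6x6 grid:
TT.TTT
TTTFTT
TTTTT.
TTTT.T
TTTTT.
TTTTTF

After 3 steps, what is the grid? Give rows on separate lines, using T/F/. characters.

Step 1: 5 trees catch fire, 2 burn out
  TT.FTT
  TTF.FT
  TTTFT.
  TTTT.T
  TTTTT.
  TTTTF.
Step 2: 8 trees catch fire, 5 burn out
  TT..FT
  TF...F
  TTF.F.
  TTTF.T
  TTTTF.
  TTTF..
Step 3: 7 trees catch fire, 8 burn out
  TF...F
  F.....
  TF....
  TTF..T
  TTTF..
  TTF...

TF...F
F.....
TF....
TTF..T
TTTF..
TTF...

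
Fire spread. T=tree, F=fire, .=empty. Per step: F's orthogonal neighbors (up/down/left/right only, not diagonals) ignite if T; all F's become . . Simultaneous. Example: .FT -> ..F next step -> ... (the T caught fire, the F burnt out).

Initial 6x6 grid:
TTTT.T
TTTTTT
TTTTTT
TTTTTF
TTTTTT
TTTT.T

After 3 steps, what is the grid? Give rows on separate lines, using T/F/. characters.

Step 1: 3 trees catch fire, 1 burn out
  TTTT.T
  TTTTTT
  TTTTTF
  TTTTF.
  TTTTTF
  TTTT.T
Step 2: 5 trees catch fire, 3 burn out
  TTTT.T
  TTTTTF
  TTTTF.
  TTTF..
  TTTTF.
  TTTT.F
Step 3: 5 trees catch fire, 5 burn out
  TTTT.F
  TTTTF.
  TTTF..
  TTF...
  TTTF..
  TTTT..

TTTT.F
TTTTF.
TTTF..
TTF...
TTTF..
TTTT..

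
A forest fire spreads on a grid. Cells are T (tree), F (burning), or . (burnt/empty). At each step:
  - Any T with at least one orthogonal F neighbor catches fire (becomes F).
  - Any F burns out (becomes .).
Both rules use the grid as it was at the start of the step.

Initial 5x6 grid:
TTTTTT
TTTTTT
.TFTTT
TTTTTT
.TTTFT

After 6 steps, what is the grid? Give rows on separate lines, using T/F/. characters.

Step 1: 7 trees catch fire, 2 burn out
  TTTTTT
  TTFTTT
  .F.FTT
  TTFTFT
  .TTF.F
Step 2: 8 trees catch fire, 7 burn out
  TTFTTT
  TF.FTT
  ....FT
  TF.F.F
  .TF...
Step 3: 7 trees catch fire, 8 burn out
  TF.FTT
  F...FT
  .....F
  F.....
  .F....
Step 4: 3 trees catch fire, 7 burn out
  F...FT
  .....F
  ......
  ......
  ......
Step 5: 1 trees catch fire, 3 burn out
  .....F
  ......
  ......
  ......
  ......
Step 6: 0 trees catch fire, 1 burn out
  ......
  ......
  ......
  ......
  ......

......
......
......
......
......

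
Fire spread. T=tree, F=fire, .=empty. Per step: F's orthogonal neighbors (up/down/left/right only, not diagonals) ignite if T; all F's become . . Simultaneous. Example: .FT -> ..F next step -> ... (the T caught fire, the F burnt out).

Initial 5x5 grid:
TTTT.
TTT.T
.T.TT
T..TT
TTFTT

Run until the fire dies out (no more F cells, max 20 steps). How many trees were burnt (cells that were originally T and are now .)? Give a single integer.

Answer: 10

Derivation:
Step 1: +2 fires, +1 burnt (F count now 2)
Step 2: +3 fires, +2 burnt (F count now 3)
Step 3: +3 fires, +3 burnt (F count now 3)
Step 4: +1 fires, +3 burnt (F count now 1)
Step 5: +1 fires, +1 burnt (F count now 1)
Step 6: +0 fires, +1 burnt (F count now 0)
Fire out after step 6
Initially T: 18, now '.': 17
Total burnt (originally-T cells now '.'): 10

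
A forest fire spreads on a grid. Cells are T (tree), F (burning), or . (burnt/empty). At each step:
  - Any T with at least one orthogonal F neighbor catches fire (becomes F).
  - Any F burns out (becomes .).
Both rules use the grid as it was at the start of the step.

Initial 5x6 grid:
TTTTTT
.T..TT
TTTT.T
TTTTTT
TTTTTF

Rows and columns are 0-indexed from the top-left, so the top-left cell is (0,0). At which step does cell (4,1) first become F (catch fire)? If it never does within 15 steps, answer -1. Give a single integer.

Step 1: cell (4,1)='T' (+2 fires, +1 burnt)
Step 2: cell (4,1)='T' (+3 fires, +2 burnt)
Step 3: cell (4,1)='T' (+3 fires, +3 burnt)
Step 4: cell (4,1)='F' (+5 fires, +3 burnt)
  -> target ignites at step 4
Step 5: cell (4,1)='.' (+4 fires, +5 burnt)
Step 6: cell (4,1)='.' (+3 fires, +4 burnt)
Step 7: cell (4,1)='.' (+3 fires, +3 burnt)
Step 8: cell (4,1)='.' (+1 fires, +3 burnt)
Step 9: cell (4,1)='.' (+1 fires, +1 burnt)
Step 10: cell (4,1)='.' (+0 fires, +1 burnt)
  fire out at step 10

4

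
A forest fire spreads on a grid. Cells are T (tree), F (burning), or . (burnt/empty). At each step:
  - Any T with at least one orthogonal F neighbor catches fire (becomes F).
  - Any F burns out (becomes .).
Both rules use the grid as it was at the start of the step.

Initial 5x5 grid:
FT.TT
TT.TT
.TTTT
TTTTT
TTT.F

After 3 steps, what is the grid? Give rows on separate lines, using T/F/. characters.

Step 1: 3 trees catch fire, 2 burn out
  .F.TT
  FT.TT
  .TTTT
  TTTTF
  TTT..
Step 2: 3 trees catch fire, 3 burn out
  ...TT
  .F.TT
  .TTTF
  TTTF.
  TTT..
Step 3: 4 trees catch fire, 3 burn out
  ...TT
  ...TF
  .FTF.
  TTF..
  TTT..

...TT
...TF
.FTF.
TTF..
TTT..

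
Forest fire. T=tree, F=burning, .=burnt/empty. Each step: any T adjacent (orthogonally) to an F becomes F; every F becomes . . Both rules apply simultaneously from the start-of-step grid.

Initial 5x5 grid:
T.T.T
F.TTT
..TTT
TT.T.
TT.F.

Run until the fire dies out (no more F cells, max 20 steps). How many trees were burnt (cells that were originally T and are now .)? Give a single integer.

Answer: 10

Derivation:
Step 1: +2 fires, +2 burnt (F count now 2)
Step 2: +1 fires, +2 burnt (F count now 1)
Step 3: +3 fires, +1 burnt (F count now 3)
Step 4: +2 fires, +3 burnt (F count now 2)
Step 5: +2 fires, +2 burnt (F count now 2)
Step 6: +0 fires, +2 burnt (F count now 0)
Fire out after step 6
Initially T: 14, now '.': 21
Total burnt (originally-T cells now '.'): 10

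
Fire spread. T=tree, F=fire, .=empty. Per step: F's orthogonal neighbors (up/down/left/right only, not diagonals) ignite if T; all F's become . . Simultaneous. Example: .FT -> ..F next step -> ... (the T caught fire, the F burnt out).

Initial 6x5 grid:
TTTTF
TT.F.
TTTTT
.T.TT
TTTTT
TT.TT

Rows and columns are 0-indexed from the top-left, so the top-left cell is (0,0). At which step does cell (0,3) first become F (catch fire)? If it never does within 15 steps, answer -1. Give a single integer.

Step 1: cell (0,3)='F' (+2 fires, +2 burnt)
  -> target ignites at step 1
Step 2: cell (0,3)='.' (+4 fires, +2 burnt)
Step 3: cell (0,3)='.' (+4 fires, +4 burnt)
Step 4: cell (0,3)='.' (+7 fires, +4 burnt)
Step 5: cell (0,3)='.' (+3 fires, +7 burnt)
Step 6: cell (0,3)='.' (+2 fires, +3 burnt)
Step 7: cell (0,3)='.' (+1 fires, +2 burnt)
Step 8: cell (0,3)='.' (+0 fires, +1 burnt)
  fire out at step 8

1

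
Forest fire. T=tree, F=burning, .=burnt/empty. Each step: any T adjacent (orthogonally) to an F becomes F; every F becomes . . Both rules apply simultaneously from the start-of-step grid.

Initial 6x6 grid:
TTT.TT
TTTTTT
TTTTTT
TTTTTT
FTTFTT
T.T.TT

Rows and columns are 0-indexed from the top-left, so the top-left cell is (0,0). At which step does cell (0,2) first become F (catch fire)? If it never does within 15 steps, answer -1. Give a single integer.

Step 1: cell (0,2)='T' (+6 fires, +2 burnt)
Step 2: cell (0,2)='T' (+8 fires, +6 burnt)
Step 3: cell (0,2)='T' (+7 fires, +8 burnt)
Step 4: cell (0,2)='T' (+5 fires, +7 burnt)
Step 5: cell (0,2)='F' (+4 fires, +5 burnt)
  -> target ignites at step 5
Step 6: cell (0,2)='.' (+1 fires, +4 burnt)
Step 7: cell (0,2)='.' (+0 fires, +1 burnt)
  fire out at step 7

5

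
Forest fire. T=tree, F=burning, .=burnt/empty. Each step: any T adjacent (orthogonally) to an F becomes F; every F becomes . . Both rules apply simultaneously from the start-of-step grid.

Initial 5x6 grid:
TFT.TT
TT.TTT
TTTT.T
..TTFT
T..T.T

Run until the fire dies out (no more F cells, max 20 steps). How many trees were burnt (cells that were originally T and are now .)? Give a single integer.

Answer: 19

Derivation:
Step 1: +5 fires, +2 burnt (F count now 5)
Step 2: +7 fires, +5 burnt (F count now 7)
Step 3: +4 fires, +7 burnt (F count now 4)
Step 4: +2 fires, +4 burnt (F count now 2)
Step 5: +1 fires, +2 burnt (F count now 1)
Step 6: +0 fires, +1 burnt (F count now 0)
Fire out after step 6
Initially T: 20, now '.': 29
Total burnt (originally-T cells now '.'): 19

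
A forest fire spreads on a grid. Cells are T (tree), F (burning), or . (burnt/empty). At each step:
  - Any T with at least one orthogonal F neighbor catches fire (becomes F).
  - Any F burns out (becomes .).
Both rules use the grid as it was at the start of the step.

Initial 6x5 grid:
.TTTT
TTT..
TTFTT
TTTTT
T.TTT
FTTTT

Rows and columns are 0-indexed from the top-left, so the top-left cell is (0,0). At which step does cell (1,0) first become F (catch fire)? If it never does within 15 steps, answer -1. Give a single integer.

Step 1: cell (1,0)='T' (+6 fires, +2 burnt)
Step 2: cell (1,0)='T' (+9 fires, +6 burnt)
Step 3: cell (1,0)='F' (+6 fires, +9 burnt)
  -> target ignites at step 3
Step 4: cell (1,0)='.' (+3 fires, +6 burnt)
Step 5: cell (1,0)='.' (+0 fires, +3 burnt)
  fire out at step 5

3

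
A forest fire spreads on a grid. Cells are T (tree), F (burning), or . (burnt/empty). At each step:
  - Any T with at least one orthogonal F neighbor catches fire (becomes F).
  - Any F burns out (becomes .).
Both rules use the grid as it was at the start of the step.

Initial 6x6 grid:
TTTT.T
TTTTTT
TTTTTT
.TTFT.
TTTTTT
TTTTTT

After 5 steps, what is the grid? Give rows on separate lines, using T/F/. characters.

Step 1: 4 trees catch fire, 1 burn out
  TTTT.T
  TTTTTT
  TTTFTT
  .TF.F.
  TTTFTT
  TTTTTT
Step 2: 7 trees catch fire, 4 burn out
  TTTT.T
  TTTFTT
  TTF.FT
  .F....
  TTF.FT
  TTTFTT
Step 3: 9 trees catch fire, 7 burn out
  TTTF.T
  TTF.FT
  TF...F
  ......
  TF...F
  TTF.FT
Step 4: 7 trees catch fire, 9 burn out
  TTF..T
  TF...F
  F.....
  ......
  F.....
  TF...F
Step 5: 4 trees catch fire, 7 burn out
  TF...F
  F.....
  ......
  ......
  ......
  F.....

TF...F
F.....
......
......
......
F.....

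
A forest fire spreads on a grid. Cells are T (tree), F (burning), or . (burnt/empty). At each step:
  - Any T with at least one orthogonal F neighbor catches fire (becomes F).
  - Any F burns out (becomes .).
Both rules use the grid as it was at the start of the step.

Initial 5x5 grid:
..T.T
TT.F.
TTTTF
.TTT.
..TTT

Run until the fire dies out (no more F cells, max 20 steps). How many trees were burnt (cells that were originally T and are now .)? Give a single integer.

Step 1: +1 fires, +2 burnt (F count now 1)
Step 2: +2 fires, +1 burnt (F count now 2)
Step 3: +3 fires, +2 burnt (F count now 3)
Step 4: +5 fires, +3 burnt (F count now 5)
Step 5: +1 fires, +5 burnt (F count now 1)
Step 6: +0 fires, +1 burnt (F count now 0)
Fire out after step 6
Initially T: 14, now '.': 23
Total burnt (originally-T cells now '.'): 12

Answer: 12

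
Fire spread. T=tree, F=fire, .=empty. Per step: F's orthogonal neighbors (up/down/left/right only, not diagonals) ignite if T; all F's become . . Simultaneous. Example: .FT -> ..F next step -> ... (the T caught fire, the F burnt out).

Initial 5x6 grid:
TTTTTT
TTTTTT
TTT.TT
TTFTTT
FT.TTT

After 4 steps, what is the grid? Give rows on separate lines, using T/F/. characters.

Step 1: 5 trees catch fire, 2 burn out
  TTTTTT
  TTTTTT
  TTF.TT
  FF.FTT
  .F.TTT
Step 2: 5 trees catch fire, 5 burn out
  TTTTTT
  TTFTTT
  FF..TT
  ....FT
  ...FTT
Step 3: 7 trees catch fire, 5 burn out
  TTFTTT
  FF.FTT
  ....FT
  .....F
  ....FT
Step 4: 6 trees catch fire, 7 burn out
  FF.FTT
  ....FT
  .....F
  ......
  .....F

FF.FTT
....FT
.....F
......
.....F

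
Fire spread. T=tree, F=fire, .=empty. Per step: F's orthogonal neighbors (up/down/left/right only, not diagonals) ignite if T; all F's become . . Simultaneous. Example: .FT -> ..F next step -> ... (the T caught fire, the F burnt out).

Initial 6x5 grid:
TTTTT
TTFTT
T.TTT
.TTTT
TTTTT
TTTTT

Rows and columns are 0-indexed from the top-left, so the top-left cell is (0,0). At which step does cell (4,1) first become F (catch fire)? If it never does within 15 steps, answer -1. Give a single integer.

Step 1: cell (4,1)='T' (+4 fires, +1 burnt)
Step 2: cell (4,1)='T' (+6 fires, +4 burnt)
Step 3: cell (4,1)='T' (+7 fires, +6 burnt)
Step 4: cell (4,1)='F' (+4 fires, +7 burnt)
  -> target ignites at step 4
Step 5: cell (4,1)='.' (+4 fires, +4 burnt)
Step 6: cell (4,1)='.' (+2 fires, +4 burnt)
Step 7: cell (4,1)='.' (+0 fires, +2 burnt)
  fire out at step 7

4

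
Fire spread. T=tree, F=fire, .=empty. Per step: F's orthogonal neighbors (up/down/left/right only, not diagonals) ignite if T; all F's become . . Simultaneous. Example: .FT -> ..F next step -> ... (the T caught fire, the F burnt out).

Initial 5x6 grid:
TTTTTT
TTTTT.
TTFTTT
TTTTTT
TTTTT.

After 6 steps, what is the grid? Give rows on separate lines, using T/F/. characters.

Step 1: 4 trees catch fire, 1 burn out
  TTTTTT
  TTFTT.
  TF.FTT
  TTFTTT
  TTTTT.
Step 2: 8 trees catch fire, 4 burn out
  TTFTTT
  TF.FT.
  F...FT
  TF.FTT
  TTFTT.
Step 3: 9 trees catch fire, 8 burn out
  TF.FTT
  F...F.
  .....F
  F...FT
  TF.FT.
Step 4: 5 trees catch fire, 9 burn out
  F...FT
  ......
  ......
  .....F
  F...F.
Step 5: 1 trees catch fire, 5 burn out
  .....F
  ......
  ......
  ......
  ......
Step 6: 0 trees catch fire, 1 burn out
  ......
  ......
  ......
  ......
  ......

......
......
......
......
......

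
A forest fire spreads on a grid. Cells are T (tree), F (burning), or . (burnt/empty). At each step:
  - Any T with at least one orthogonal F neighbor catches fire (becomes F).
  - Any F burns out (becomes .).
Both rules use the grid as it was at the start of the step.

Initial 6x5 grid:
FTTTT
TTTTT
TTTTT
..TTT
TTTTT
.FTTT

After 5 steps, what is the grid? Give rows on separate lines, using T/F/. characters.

Step 1: 4 trees catch fire, 2 burn out
  .FTTT
  FTTTT
  TTTTT
  ..TTT
  TFTTT
  ..FTT
Step 2: 6 trees catch fire, 4 burn out
  ..FTT
  .FTTT
  FTTTT
  ..TTT
  F.FTT
  ...FT
Step 3: 6 trees catch fire, 6 burn out
  ...FT
  ..FTT
  .FTTT
  ..FTT
  ...FT
  ....F
Step 4: 5 trees catch fire, 6 burn out
  ....F
  ...FT
  ..FTT
  ...FT
  ....F
  .....
Step 5: 3 trees catch fire, 5 burn out
  .....
  ....F
  ...FT
  ....F
  .....
  .....

.....
....F
...FT
....F
.....
.....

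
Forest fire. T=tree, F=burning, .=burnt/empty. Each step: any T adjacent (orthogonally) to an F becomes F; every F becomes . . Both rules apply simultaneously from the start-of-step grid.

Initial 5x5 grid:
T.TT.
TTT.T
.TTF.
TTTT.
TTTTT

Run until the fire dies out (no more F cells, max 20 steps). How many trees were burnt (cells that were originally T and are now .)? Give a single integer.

Step 1: +2 fires, +1 burnt (F count now 2)
Step 2: +4 fires, +2 burnt (F count now 4)
Step 3: +5 fires, +4 burnt (F count now 5)
Step 4: +4 fires, +5 burnt (F count now 4)
Step 5: +2 fires, +4 burnt (F count now 2)
Step 6: +0 fires, +2 burnt (F count now 0)
Fire out after step 6
Initially T: 18, now '.': 24
Total burnt (originally-T cells now '.'): 17

Answer: 17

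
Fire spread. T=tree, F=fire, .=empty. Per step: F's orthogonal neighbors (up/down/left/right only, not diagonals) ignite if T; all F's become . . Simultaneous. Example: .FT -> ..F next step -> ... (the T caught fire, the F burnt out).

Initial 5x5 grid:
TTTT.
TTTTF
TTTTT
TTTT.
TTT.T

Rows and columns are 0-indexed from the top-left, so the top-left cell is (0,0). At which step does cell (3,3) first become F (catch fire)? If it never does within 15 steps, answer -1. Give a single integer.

Step 1: cell (3,3)='T' (+2 fires, +1 burnt)
Step 2: cell (3,3)='T' (+3 fires, +2 burnt)
Step 3: cell (3,3)='F' (+4 fires, +3 burnt)
  -> target ignites at step 3
Step 4: cell (3,3)='.' (+4 fires, +4 burnt)
Step 5: cell (3,3)='.' (+4 fires, +4 burnt)
Step 6: cell (3,3)='.' (+2 fires, +4 burnt)
Step 7: cell (3,3)='.' (+1 fires, +2 burnt)
Step 8: cell (3,3)='.' (+0 fires, +1 burnt)
  fire out at step 8

3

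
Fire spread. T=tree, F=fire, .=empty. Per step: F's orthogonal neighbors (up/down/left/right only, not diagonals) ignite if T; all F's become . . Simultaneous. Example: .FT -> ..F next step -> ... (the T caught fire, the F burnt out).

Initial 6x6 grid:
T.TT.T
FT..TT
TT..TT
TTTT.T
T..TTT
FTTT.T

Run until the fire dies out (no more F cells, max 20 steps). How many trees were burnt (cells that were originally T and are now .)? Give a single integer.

Answer: 22

Derivation:
Step 1: +5 fires, +2 burnt (F count now 5)
Step 2: +3 fires, +5 burnt (F count now 3)
Step 3: +2 fires, +3 burnt (F count now 2)
Step 4: +2 fires, +2 burnt (F count now 2)
Step 5: +2 fires, +2 burnt (F count now 2)
Step 6: +1 fires, +2 burnt (F count now 1)
Step 7: +2 fires, +1 burnt (F count now 2)
Step 8: +1 fires, +2 burnt (F count now 1)
Step 9: +2 fires, +1 burnt (F count now 2)
Step 10: +2 fires, +2 burnt (F count now 2)
Step 11: +0 fires, +2 burnt (F count now 0)
Fire out after step 11
Initially T: 24, now '.': 34
Total burnt (originally-T cells now '.'): 22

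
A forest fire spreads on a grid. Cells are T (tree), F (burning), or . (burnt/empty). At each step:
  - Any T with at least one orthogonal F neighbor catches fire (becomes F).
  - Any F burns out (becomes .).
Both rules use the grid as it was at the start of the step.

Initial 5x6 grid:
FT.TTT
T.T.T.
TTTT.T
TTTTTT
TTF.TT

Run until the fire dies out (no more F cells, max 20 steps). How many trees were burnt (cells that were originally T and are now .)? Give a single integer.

Answer: 18

Derivation:
Step 1: +4 fires, +2 burnt (F count now 4)
Step 2: +5 fires, +4 burnt (F count now 5)
Step 3: +5 fires, +5 burnt (F count now 5)
Step 4: +2 fires, +5 burnt (F count now 2)
Step 5: +2 fires, +2 burnt (F count now 2)
Step 6: +0 fires, +2 burnt (F count now 0)
Fire out after step 6
Initially T: 22, now '.': 26
Total burnt (originally-T cells now '.'): 18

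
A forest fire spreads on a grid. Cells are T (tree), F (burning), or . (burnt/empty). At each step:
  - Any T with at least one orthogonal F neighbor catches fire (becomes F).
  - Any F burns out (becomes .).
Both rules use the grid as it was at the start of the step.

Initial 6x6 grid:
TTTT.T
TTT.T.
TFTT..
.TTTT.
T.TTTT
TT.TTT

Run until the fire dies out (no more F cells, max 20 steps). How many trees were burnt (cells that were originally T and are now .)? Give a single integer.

Answer: 21

Derivation:
Step 1: +4 fires, +1 burnt (F count now 4)
Step 2: +5 fires, +4 burnt (F count now 5)
Step 3: +4 fires, +5 burnt (F count now 4)
Step 4: +3 fires, +4 burnt (F count now 3)
Step 5: +2 fires, +3 burnt (F count now 2)
Step 6: +2 fires, +2 burnt (F count now 2)
Step 7: +1 fires, +2 burnt (F count now 1)
Step 8: +0 fires, +1 burnt (F count now 0)
Fire out after step 8
Initially T: 26, now '.': 31
Total burnt (originally-T cells now '.'): 21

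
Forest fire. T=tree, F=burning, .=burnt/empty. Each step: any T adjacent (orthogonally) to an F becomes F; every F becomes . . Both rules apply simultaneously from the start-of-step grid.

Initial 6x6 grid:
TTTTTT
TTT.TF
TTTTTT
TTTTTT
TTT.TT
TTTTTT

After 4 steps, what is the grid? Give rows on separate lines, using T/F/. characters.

Step 1: 3 trees catch fire, 1 burn out
  TTTTTF
  TTT.F.
  TTTTTF
  TTTTTT
  TTT.TT
  TTTTTT
Step 2: 3 trees catch fire, 3 burn out
  TTTTF.
  TTT...
  TTTTF.
  TTTTTF
  TTT.TT
  TTTTTT
Step 3: 4 trees catch fire, 3 burn out
  TTTF..
  TTT...
  TTTF..
  TTTTF.
  TTT.TF
  TTTTTT
Step 4: 5 trees catch fire, 4 burn out
  TTF...
  TTT...
  TTF...
  TTTF..
  TTT.F.
  TTTTTF

TTF...
TTT...
TTF...
TTTF..
TTT.F.
TTTTTF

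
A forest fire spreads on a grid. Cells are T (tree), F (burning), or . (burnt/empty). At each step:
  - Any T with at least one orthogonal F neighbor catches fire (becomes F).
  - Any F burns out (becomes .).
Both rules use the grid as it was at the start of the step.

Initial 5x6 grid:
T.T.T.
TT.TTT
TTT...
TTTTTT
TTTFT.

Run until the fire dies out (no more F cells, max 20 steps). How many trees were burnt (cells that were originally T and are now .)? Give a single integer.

Step 1: +3 fires, +1 burnt (F count now 3)
Step 2: +3 fires, +3 burnt (F count now 3)
Step 3: +4 fires, +3 burnt (F count now 4)
Step 4: +2 fires, +4 burnt (F count now 2)
Step 5: +2 fires, +2 burnt (F count now 2)
Step 6: +1 fires, +2 burnt (F count now 1)
Step 7: +1 fires, +1 burnt (F count now 1)
Step 8: +0 fires, +1 burnt (F count now 0)
Fire out after step 8
Initially T: 21, now '.': 25
Total burnt (originally-T cells now '.'): 16

Answer: 16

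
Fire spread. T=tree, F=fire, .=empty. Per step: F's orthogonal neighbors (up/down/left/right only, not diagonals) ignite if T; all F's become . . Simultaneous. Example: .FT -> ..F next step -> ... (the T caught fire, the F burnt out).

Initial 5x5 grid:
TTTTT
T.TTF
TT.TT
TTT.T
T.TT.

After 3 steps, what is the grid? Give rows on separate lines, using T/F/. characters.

Step 1: 3 trees catch fire, 1 burn out
  TTTTF
  T.TF.
  TT.TF
  TTT.T
  T.TT.
Step 2: 4 trees catch fire, 3 burn out
  TTTF.
  T.F..
  TT.F.
  TTT.F
  T.TT.
Step 3: 1 trees catch fire, 4 burn out
  TTF..
  T....
  TT...
  TTT..
  T.TT.

TTF..
T....
TT...
TTT..
T.TT.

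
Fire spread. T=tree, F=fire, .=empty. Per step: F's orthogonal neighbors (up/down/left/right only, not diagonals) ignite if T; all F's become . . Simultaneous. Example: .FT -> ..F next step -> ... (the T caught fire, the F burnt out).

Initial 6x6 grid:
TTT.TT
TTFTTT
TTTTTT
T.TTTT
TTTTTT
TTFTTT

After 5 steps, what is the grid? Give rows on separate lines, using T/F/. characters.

Step 1: 7 trees catch fire, 2 burn out
  TTF.TT
  TF.FTT
  TTFTTT
  T.TTTT
  TTFTTT
  TF.FTT
Step 2: 10 trees catch fire, 7 burn out
  TF..TT
  F...FT
  TF.FTT
  T.FTTT
  TF.FTT
  F...FT
Step 3: 9 trees catch fire, 10 burn out
  F...FT
  .....F
  F...FT
  T..FTT
  F...FT
  .....F
Step 4: 5 trees catch fire, 9 burn out
  .....F
  ......
  .....F
  F...FT
  .....F
  ......
Step 5: 1 trees catch fire, 5 burn out
  ......
  ......
  ......
  .....F
  ......
  ......

......
......
......
.....F
......
......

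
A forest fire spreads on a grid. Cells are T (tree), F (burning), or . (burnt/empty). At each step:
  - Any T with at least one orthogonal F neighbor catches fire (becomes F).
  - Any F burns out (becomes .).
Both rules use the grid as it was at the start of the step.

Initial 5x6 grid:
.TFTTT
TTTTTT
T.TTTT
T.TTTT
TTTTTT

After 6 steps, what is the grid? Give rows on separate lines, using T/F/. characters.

Step 1: 3 trees catch fire, 1 burn out
  .F.FTT
  TTFTTT
  T.TTTT
  T.TTTT
  TTTTTT
Step 2: 4 trees catch fire, 3 burn out
  ....FT
  TF.FTT
  T.FTTT
  T.TTTT
  TTTTTT
Step 3: 5 trees catch fire, 4 burn out
  .....F
  F...FT
  T..FTT
  T.FTTT
  TTTTTT
Step 4: 5 trees catch fire, 5 burn out
  ......
  .....F
  F...FT
  T..FTT
  TTFTTT
Step 5: 5 trees catch fire, 5 burn out
  ......
  ......
  .....F
  F...FT
  TF.FTT
Step 6: 3 trees catch fire, 5 burn out
  ......
  ......
  ......
  .....F
  F...FT

......
......
......
.....F
F...FT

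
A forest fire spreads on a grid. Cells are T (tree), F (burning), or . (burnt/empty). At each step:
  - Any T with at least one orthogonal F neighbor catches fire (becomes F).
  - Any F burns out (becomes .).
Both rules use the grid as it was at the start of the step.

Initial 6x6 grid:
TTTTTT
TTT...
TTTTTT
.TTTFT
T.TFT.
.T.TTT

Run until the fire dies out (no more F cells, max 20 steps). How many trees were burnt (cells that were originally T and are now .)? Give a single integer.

Step 1: +6 fires, +2 burnt (F count now 6)
Step 2: +4 fires, +6 burnt (F count now 4)
Step 3: +3 fires, +4 burnt (F count now 3)
Step 4: +2 fires, +3 burnt (F count now 2)
Step 5: +3 fires, +2 burnt (F count now 3)
Step 6: +3 fires, +3 burnt (F count now 3)
Step 7: +2 fires, +3 burnt (F count now 2)
Step 8: +1 fires, +2 burnt (F count now 1)
Step 9: +0 fires, +1 burnt (F count now 0)
Fire out after step 9
Initially T: 26, now '.': 34
Total burnt (originally-T cells now '.'): 24

Answer: 24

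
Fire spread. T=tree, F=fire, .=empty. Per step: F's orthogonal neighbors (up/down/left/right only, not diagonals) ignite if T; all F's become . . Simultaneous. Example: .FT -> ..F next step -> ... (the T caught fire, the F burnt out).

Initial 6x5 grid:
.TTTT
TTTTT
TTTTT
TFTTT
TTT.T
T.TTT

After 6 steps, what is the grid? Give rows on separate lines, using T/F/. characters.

Step 1: 4 trees catch fire, 1 burn out
  .TTTT
  TTTTT
  TFTTT
  F.FTT
  TFT.T
  T.TTT
Step 2: 6 trees catch fire, 4 burn out
  .TTTT
  TFTTT
  F.FTT
  ...FT
  F.F.T
  T.TTT
Step 3: 7 trees catch fire, 6 burn out
  .FTTT
  F.FTT
  ...FT
  ....F
  ....T
  F.FTT
Step 4: 5 trees catch fire, 7 burn out
  ..FTT
  ...FT
  ....F
  .....
  ....F
  ...FT
Step 5: 3 trees catch fire, 5 burn out
  ...FT
  ....F
  .....
  .....
  .....
  ....F
Step 6: 1 trees catch fire, 3 burn out
  ....F
  .....
  .....
  .....
  .....
  .....

....F
.....
.....
.....
.....
.....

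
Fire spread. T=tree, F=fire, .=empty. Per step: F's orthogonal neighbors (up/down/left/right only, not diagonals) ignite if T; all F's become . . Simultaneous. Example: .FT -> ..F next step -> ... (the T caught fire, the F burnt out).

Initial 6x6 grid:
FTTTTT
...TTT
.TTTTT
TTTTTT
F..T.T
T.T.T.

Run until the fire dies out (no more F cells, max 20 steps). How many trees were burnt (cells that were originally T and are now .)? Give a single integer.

Answer: 22

Derivation:
Step 1: +3 fires, +2 burnt (F count now 3)
Step 2: +2 fires, +3 burnt (F count now 2)
Step 3: +3 fires, +2 burnt (F count now 3)
Step 4: +4 fires, +3 burnt (F count now 4)
Step 5: +5 fires, +4 burnt (F count now 5)
Step 6: +3 fires, +5 burnt (F count now 3)
Step 7: +2 fires, +3 burnt (F count now 2)
Step 8: +0 fires, +2 burnt (F count now 0)
Fire out after step 8
Initially T: 24, now '.': 34
Total burnt (originally-T cells now '.'): 22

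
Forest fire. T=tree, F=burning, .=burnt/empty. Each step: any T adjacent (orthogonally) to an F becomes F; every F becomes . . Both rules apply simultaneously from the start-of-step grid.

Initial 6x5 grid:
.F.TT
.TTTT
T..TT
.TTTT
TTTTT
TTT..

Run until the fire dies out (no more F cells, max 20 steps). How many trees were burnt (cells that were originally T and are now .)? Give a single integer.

Step 1: +1 fires, +1 burnt (F count now 1)
Step 2: +1 fires, +1 burnt (F count now 1)
Step 3: +1 fires, +1 burnt (F count now 1)
Step 4: +3 fires, +1 burnt (F count now 3)
Step 5: +3 fires, +3 burnt (F count now 3)
Step 6: +3 fires, +3 burnt (F count now 3)
Step 7: +3 fires, +3 burnt (F count now 3)
Step 8: +2 fires, +3 burnt (F count now 2)
Step 9: +2 fires, +2 burnt (F count now 2)
Step 10: +1 fires, +2 burnt (F count now 1)
Step 11: +0 fires, +1 burnt (F count now 0)
Fire out after step 11
Initially T: 21, now '.': 29
Total burnt (originally-T cells now '.'): 20

Answer: 20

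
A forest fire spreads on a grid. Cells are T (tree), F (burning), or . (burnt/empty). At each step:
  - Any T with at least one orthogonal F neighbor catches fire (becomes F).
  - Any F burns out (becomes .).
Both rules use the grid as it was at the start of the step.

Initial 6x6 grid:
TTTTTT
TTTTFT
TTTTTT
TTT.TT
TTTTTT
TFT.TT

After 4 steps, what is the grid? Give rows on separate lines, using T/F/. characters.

Step 1: 7 trees catch fire, 2 burn out
  TTTTFT
  TTTF.F
  TTTTFT
  TTT.TT
  TFTTTT
  F.F.TT
Step 2: 9 trees catch fire, 7 burn out
  TTTF.F
  TTF...
  TTTF.F
  TFT.FT
  F.FTTT
  ....TT
Step 3: 9 trees catch fire, 9 burn out
  TTF...
  TF....
  TFF...
  F.F..F
  ...FFT
  ....TT
Step 4: 5 trees catch fire, 9 burn out
  TF....
  F.....
  F.....
  ......
  .....F
  ....FT

TF....
F.....
F.....
......
.....F
....FT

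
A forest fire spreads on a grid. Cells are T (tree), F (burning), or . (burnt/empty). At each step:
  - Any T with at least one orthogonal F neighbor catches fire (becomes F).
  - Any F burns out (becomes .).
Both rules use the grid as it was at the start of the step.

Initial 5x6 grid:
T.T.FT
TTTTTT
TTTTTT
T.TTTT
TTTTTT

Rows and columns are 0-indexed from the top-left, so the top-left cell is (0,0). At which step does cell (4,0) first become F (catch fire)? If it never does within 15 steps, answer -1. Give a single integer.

Step 1: cell (4,0)='T' (+2 fires, +1 burnt)
Step 2: cell (4,0)='T' (+3 fires, +2 burnt)
Step 3: cell (4,0)='T' (+4 fires, +3 burnt)
Step 4: cell (4,0)='T' (+6 fires, +4 burnt)
Step 5: cell (4,0)='T' (+5 fires, +6 burnt)
Step 6: cell (4,0)='T' (+3 fires, +5 burnt)
Step 7: cell (4,0)='T' (+2 fires, +3 burnt)
Step 8: cell (4,0)='F' (+1 fires, +2 burnt)
  -> target ignites at step 8
Step 9: cell (4,0)='.' (+0 fires, +1 burnt)
  fire out at step 9

8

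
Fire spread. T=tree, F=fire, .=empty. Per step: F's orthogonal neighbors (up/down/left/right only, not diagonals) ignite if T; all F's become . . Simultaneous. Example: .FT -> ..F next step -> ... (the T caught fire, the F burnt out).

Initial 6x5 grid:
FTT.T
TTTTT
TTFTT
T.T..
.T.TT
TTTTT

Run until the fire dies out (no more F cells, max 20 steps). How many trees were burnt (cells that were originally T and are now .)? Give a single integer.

Answer: 14

Derivation:
Step 1: +6 fires, +2 burnt (F count now 6)
Step 2: +5 fires, +6 burnt (F count now 5)
Step 3: +2 fires, +5 burnt (F count now 2)
Step 4: +1 fires, +2 burnt (F count now 1)
Step 5: +0 fires, +1 burnt (F count now 0)
Fire out after step 5
Initially T: 22, now '.': 22
Total burnt (originally-T cells now '.'): 14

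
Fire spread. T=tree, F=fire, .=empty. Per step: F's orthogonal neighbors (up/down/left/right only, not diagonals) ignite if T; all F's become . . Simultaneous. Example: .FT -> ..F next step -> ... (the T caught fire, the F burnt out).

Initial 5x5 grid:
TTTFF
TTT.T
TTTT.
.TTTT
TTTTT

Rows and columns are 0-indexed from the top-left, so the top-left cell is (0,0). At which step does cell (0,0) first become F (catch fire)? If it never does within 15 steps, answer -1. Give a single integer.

Step 1: cell (0,0)='T' (+2 fires, +2 burnt)
Step 2: cell (0,0)='T' (+2 fires, +2 burnt)
Step 3: cell (0,0)='F' (+3 fires, +2 burnt)
  -> target ignites at step 3
Step 4: cell (0,0)='.' (+4 fires, +3 burnt)
Step 5: cell (0,0)='.' (+4 fires, +4 burnt)
Step 6: cell (0,0)='.' (+3 fires, +4 burnt)
Step 7: cell (0,0)='.' (+2 fires, +3 burnt)
Step 8: cell (0,0)='.' (+0 fires, +2 burnt)
  fire out at step 8

3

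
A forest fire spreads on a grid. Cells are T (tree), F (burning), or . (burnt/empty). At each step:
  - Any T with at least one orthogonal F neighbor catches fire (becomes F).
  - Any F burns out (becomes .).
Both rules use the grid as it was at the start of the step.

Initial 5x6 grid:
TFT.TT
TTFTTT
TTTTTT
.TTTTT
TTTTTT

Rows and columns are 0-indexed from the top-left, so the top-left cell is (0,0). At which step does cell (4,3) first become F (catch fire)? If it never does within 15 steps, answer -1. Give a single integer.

Step 1: cell (4,3)='T' (+5 fires, +2 burnt)
Step 2: cell (4,3)='T' (+5 fires, +5 burnt)
Step 3: cell (4,3)='T' (+7 fires, +5 burnt)
Step 4: cell (4,3)='F' (+5 fires, +7 burnt)
  -> target ignites at step 4
Step 5: cell (4,3)='.' (+3 fires, +5 burnt)
Step 6: cell (4,3)='.' (+1 fires, +3 burnt)
Step 7: cell (4,3)='.' (+0 fires, +1 burnt)
  fire out at step 7

4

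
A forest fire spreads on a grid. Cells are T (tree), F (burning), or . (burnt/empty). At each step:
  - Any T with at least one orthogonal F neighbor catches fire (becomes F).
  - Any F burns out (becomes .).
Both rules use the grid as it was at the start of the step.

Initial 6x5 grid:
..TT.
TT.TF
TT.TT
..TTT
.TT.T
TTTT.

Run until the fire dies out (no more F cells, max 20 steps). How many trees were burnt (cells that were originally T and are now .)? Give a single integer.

Answer: 15

Derivation:
Step 1: +2 fires, +1 burnt (F count now 2)
Step 2: +3 fires, +2 burnt (F count now 3)
Step 3: +3 fires, +3 burnt (F count now 3)
Step 4: +1 fires, +3 burnt (F count now 1)
Step 5: +1 fires, +1 burnt (F count now 1)
Step 6: +2 fires, +1 burnt (F count now 2)
Step 7: +2 fires, +2 burnt (F count now 2)
Step 8: +1 fires, +2 burnt (F count now 1)
Step 9: +0 fires, +1 burnt (F count now 0)
Fire out after step 9
Initially T: 19, now '.': 26
Total burnt (originally-T cells now '.'): 15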